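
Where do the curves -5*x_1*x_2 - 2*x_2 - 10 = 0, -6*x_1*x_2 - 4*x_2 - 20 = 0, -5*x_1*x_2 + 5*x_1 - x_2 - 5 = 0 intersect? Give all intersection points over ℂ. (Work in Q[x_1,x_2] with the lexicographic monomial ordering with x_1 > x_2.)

{(0, -5)}

Compute a lex Gröbner basis by Buchberger's algorithm.
f_1 = -5*x_1*x_2 - 2*x_2 - 10, LT = x_1*x_2.
f_2 = -6*x_1*x_2 - 4*x_2 - 20, LT = x_1*x_2.
f_3 = -5*x_1*x_2 + 5*x_1 - x_2 - 5, LT = x_1*x_2.

S(f_1,f_2): lcm = x_1*x_2. S = -4/15*x_2 - 4/3.
  leading term x_2: no divisor's leading term divides it; move -4/15*x_2 to the remainder.
  leading term 1: no divisor's leading term divides it; move -4/3 to the remainder.
  remainder -4/15*x_2 - 4/3 ≠ 0; add h_4 = -4/15*x_2 - 4/3 to the basis.

S(f_1,f_3): lcm = x_1*x_2. S = x_1 + 1/5*x_2 + 1.
  leading term x_1: no divisor's leading term divides it; move x_1 to the remainder.
  leading term x_2: subtract (-3/4)·h_4 from 1/5*x_2 + 1 → 0
  remainder x_1 ≠ 0; add h_5 = x_1 to the basis.

The other S-polynomials (S(f_2,f_3), S(f_1,h_4), S(f_2,h_4), S(f_3,h_4), S(f_1,h_5), S(f_2,h_5), S(f_3,h_5), S(h_4,h_5)) all reduce to 0 modulo the current basis, so we have a Gröbner basis.
Inter-reduce: drop elements whose leading term is divisible by another's, tail-reduce, and make monic.
Reduced Gröbner basis: {x_1, x_2 + 5}.

Since the basis is lex-ordered, x_2 + 5 is univariate in x_2. Its roots are {-5}. Back-substituting each root into the other basis elements fixes the other coordinates.
  x_2 = -5: the earlier basis element becomes x_1 = 0, giving x_1 = 0 — point (0, -5).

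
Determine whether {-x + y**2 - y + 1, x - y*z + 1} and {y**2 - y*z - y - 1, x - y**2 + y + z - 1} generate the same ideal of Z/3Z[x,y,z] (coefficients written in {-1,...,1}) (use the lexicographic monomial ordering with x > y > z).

No, the ideals differ.

Equality of ideals is decidable: compute both reduced Gröbner bases (unique for the ordering) and check whether they agree.
Buchberger on the first generating set:
f_1 = -x + y**2 - y + 1, LT = x.
f_2 = x - y*z + 1, LT = x.

S(f_1,f_2): lcm = x. S = -y**2 + y*z + y + 1.
  leading term y**2: no divisor's leading term divides it; move -y**2 to the remainder.
  leading term y*z: no divisor's leading term divides it; move y*z to the remainder.
  leading term y: no divisor's leading term divides it; move y to the remainder.
  leading term 1: no divisor's leading term divides it; move 1 to the remainder.
  remainder -y**2 + y*z + y + 1 ≠ 0; add g_3 = -y**2 + y*z + y + 1 to the basis.

S(f_1,g_3): leading monomials are coprime, so the S-polynomial reduces to 0 (Buchberger's first criterion).
S(f_2,g_3): leading monomials are coprime, so the S-polynomial reduces to 0 (Buchberger's first criterion).
Every S-polynomial of the final basis reduces to 0, so we have a Gröbner basis.
Inter-reduce: drop elements whose leading term is divisible by another's, tail-reduce, and make monic.
Reduced Gröbner basis: {x - y*z + 1, y**2 - y*z - y - 1}.

Buchberger on the second generating set:
h_1 = y**2 - y*z - y - 1, LT = y**2.
h_2 = x - y**2 + y + z - 1, LT = x.

S(h_1,h_2): leading monomials are coprime, so the S-polynomial reduces to 0 (Buchberger's first criterion).
Every S-polynomial of the final basis reduces to 0, so we have a Gröbner basis.
Inter-reduce: drop elements whose leading term is divisible by another's, tail-reduce, and make monic.
Reduced Gröbner basis: {x - y*z + z + 1, y**2 - y*z - y - 1}.

These differ, so the ideals are not equal.
The same test decides containment: I ⊆ J iff every generator of I reduces to 0 modulo a Gröbner basis of J.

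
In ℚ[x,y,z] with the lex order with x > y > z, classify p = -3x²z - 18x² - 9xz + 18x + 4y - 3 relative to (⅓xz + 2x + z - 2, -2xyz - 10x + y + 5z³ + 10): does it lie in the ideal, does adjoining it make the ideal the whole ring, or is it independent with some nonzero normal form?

First compute the reduced Gröbner basis of I by Buchberger's algorithm.
f_1 = ⅓xz + 2x + z - 2, LT = xz.
f_2 = -2xyz - 10x + y + 5z³ + 10, LT = xyz.

S(f_1,f_2): lcm = xyz. S = 6xy - 5x + 3yz - 11/2y + 5/2z³ + 5.
  reduce S modulo (f_1, f_2):
  remainder 6xy - 5x + 3yz - 11/2y + 5/2z³ + 5 ≠ 0; add h_3 = 6xy - 5x + 3yz - 11/2y + 5/2z³ + 5 to the basis.

S(f_1,h_3): lcm = xyz. S = 6xy + ⅚xz - ½yz² + 47/12yz - 6y - 5/12z⁴ - ⅚z.
  reduce S modulo (f_1, f_2, h_3):
  remainder -½yz² + 11/12yz - ½y - 5/12z⁴ - 5/2z³ - 10/3z ≠ 0; add h_4 = -½yz² + 11/12yz - ½y - 5/12z⁴ - 5/2z³ - 10/3z to the basis.

The other S-polynomials (S(f_2,h_3), S(f_1,h_4), S(f_2,h_4), S(h_3,h_4)) all reduce to 0 modulo the current basis, so we have a Gröbner basis.
Inter-reduce: drop elements whose leading term is divisible by another's, tail-reduce, and make monic.
Reduced Gröbner basis: {xy - ⅚x + ½yz - 11/12y + 5/12z³ + ⅚, xz + 6x + 3z - 6, yz² - 11/6yz + y + ⅚z⁴ + 5z³ + 20/3z}.
Label its elements g_1 = xy - ⅚x + ½yz - 11/12y + 5/12z³ + ⅚, g_2 = xz + 6x + 3z - 6, g_3 = yz² - 11/6yz + y + ⅚z⁴ + 5z³ + 20/3z.

Reduce p = -3x²z - 18x² - 9xz + 18x + 4y - 3 modulo G:
  leading term x²z: subtract (-3x)·g_2 from -3x²z - 18x² - 9xz + 18x + 4y - 3 → 4y - 3
  leading term y: no divisor's leading term divides it; move 4y to the remainder.
  leading term 1: no divisor's leading term divides it; move -3 to the remainder.
  normal form = 4y - 3.
The normal form is nonzero, so p ∉ I. Since p minus its normal form lies in I, I + (p) = I + (r) where r = 4y - 3; decide whether this ideal is the whole ring.
Run Buchberger on G together with r (pairs among the g_i already reduce to 0 since G is a Gröbner basis):
g_1 = xy - ⅚x + ½yz - 11/12y + 5/12z³ + ⅚, LT = xy.
g_2 = xz + 6x + 3z - 6, LT = xz.
g_3 = yz² - 11/6yz + y + ⅚z⁴ + 5z³ + 20/3z, LT = yz².
r = 4y - 3, LT = y.

S(g_1,r): lcm = xy. S = -1/12x + ½yz - 11/12y + 5/12z³ + ⅚.
  reduce S modulo (g_1, g_2, g_3, r):
  remainder -1/12x + 5/12z³ + ⅜z + 7/48 ≠ 0; add m_5 = -1/12x + 5/12z³ + ⅜z + 7/48 to the basis.

S(g_3,r): lcm = yz². S = -11/6yz + y + ⅚z⁴ + 5z³ + ¾z² + 20/3z.
  reduce S modulo (g_1, g_2, g_3, r, m_5):
  remainder ⅚z⁴ + 5z³ + ¾z² + 127/24z + ¾ ≠ 0; add m_6 = ⅚z⁴ + 5z³ + ¾z² + 127/24z + ¾ to the basis.

The other S-polynomials (S(g_1,g_2), S(g_1,g_3), S(g_2,g_3), S(g_2,r), S(g_1,m_5), S(g_2,m_5), S(g_3,m_5), S(r,m_5), S(g_1,m_6), S(g_2,m_6), S(g_3,m_6), S(r,m_6), S(m_5,m_6)) all reduce to 0 modulo the current basis, so we have a Gröbner basis.
Inter-reduce: drop elements whose leading term is divisible by another's, tail-reduce, and make monic.
Reduced Gröbner basis: {x - 5z³ - 9/2z - 7/4, y - ¾, z⁴ + 6z³ + 9/10z² + 127/20z + 9/10}.
The reduced Gröbner basis of I + (p) is {x - 5z³ - 9/2z - 7/4, y - ¾, z⁴ + 6z³ + 9/10z² + 127/20z + 9/10} ≠ {1}, a proper ideal, so the enlarged system stays consistent: p is independent of I, with normal form 4y - 3.

-3x²z - 18x² - 9xz + 18x + 4y - 3 is independent of I; its normal form modulo I is 4y - 3.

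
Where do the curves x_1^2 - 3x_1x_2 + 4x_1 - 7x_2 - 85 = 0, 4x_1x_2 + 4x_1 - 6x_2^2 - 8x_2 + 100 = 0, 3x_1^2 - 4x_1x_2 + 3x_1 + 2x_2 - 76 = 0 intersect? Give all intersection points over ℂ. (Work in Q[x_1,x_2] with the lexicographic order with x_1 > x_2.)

Compute a lex Gröbner basis by Buchberger's algorithm.
f_1 = x_1^2 - 3x_1x_2 + 4x_1 - 7x_2 - 85, LT = x_1^2.
f_2 = 4x_1x_2 + 4x_1 - 6x_2^2 - 8x_2 + 100, LT = x_1x_2.
f_3 = 3x_1^2 - 4x_1x_2 + 3x_1 + 2x_2 - 76, LT = x_1^2.

S(f_1,f_2): lcm = x_1^2x_2. S = -x_1^2 - 3/2x_1x_2^2 + 6x_1x_2 - 25x_1 - 7x_2^2 - 85x_2.
  reduce S modulo (f_1, f_2, f_3):
  remainder -51/2x_1 - 9/4x_2^3 - 13/4x_2^2 - 91/2x_2 - 395/2 ≠ 0; add h_4 = -51/2x_1 - 9/4x_2^3 - 13/4x_2^2 - 91/2x_2 - 395/2 to the basis.

S(f_1,f_3): lcm = x_1^2. S = -5/3x_1x_2 + 3x_1 - 23/3x_2 - 179/3.
  reduce S modulo (f_1, f_2, f_3, h_4):
  remainder -7/17x_2^3 - 947/306x_2^2 - 2957/153x_2 - 8284/153 ≠ 0; add h_5 = -7/17x_2^3 - 947/306x_2^2 - 2957/153x_2 - 8284/153 to the basis.

S(f_2,f_3): lcm = x_1^2x_2. S = x_1^2 - 1/6x_1x_2^2 - 3x_1x_2 + 25x_1 - 2/3x_2^2 + 76/3x_2.
  reduce S modulo (f_1, f_2, f_3, h_4, h_5):
  remainder 3097/252x_2^2 + 12307/126x_2 + 12226/63 ≠ 0; add h_6 = 3097/252x_2^2 + 12307/126x_2 + 12226/63 to the basis.

S(f_2,h_5): lcm = x_1x_2^3. S = -821/126x_1x_2^2 - 2957/63x_1x_2 - 8284/63x_1 - 3/2x_2^4 - 2x_2^3 + 25x_2^2.
  reduce S modulo (f_1, f_2, f_3, h_4, h_5, h_6):
  remainder 17766904/65037x_2 + 71067616/65037 ≠ 0; add h_7 = 17766904/65037x_2 + 71067616/65037 to the basis.

The other S-polynomials (S(f_1,h_4), S(f_2,h_4), S(f_3,h_4), S(f_1,h_5), S(f_3,h_5), S(h_4,h_5), S(f_1,h_6), S(f_2,h_6), S(f_3,h_6), S(h_4,h_6), S(h_5,h_6), S(f_1,h_7), S(f_2,h_7), S(f_3,h_7), S(h_4,h_7), S(h_5,h_7), S(h_6,h_7)) all reduce to 0 modulo the current basis, so we have a Gröbner basis.
Inter-reduce: drop elements whose leading term is divisible by another's, tail-reduce, and make monic.
Reduced Gröbner basis: {x_1 - 3, x_2 + 4}.

Since the basis is lex-ordered, x_2 + 4 is univariate in x_2. Its roots are {-4}. Back-substituting each root into the other basis elements fixes the other coordinates.
  x_2 = -4: the earlier basis element becomes x_1 - 3 = 0, giving x_1 = 3 — point (3, -4).

{(3, -4)}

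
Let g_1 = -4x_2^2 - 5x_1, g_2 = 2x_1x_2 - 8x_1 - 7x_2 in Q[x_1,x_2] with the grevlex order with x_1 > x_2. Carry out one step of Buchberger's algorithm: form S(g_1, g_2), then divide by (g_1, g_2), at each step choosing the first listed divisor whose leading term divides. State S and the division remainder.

S(g_1, g_2) = 5/4x_1^2 + 4x_1x_2 + 7/2x_2^2; remainder on division = 5/4x_1^2 + 93/8x_1 + 14x_2.

lcm(LM(g_1), LM(g_2)) = x_1x_2^2.
S = (lcm/LT(g_1))·g_1 − (lcm/LT(g_2))·g_2 = 5/4x_1^2 + 4x_1x_2 + 7/2x_2^2.
Reduce S modulo (g_1, g_2) in that order:
  leading term x_1^2: no divisor's leading term divides it; move 5/4x_1^2 to the remainder.
  leading term x_1x_2: subtract (2)·g_2 from 4x_1x_2 + 7/2x_2^2 → 7/2x_2^2 + 16x_1 + 14x_2
  leading term x_2^2: subtract (-7/8)·g_1 from 7/2x_2^2 + 16x_1 + 14x_2 → 93/8x_1 + 14x_2
  leading term x_1: no divisor's leading term divides it; move 93/8x_1 to the remainder.
  leading term x_2: no divisor's leading term divides it; move 14x_2 to the remainder.
The remainder 5/4x_1^2 + 93/8x_1 + 14x_2 is nonzero, so it would be added as the next basis element.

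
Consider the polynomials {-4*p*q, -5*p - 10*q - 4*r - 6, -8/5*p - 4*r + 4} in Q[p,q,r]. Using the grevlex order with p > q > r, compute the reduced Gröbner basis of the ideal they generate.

Buchberger's algorithm terminates because the ascending chain of leading-term ideals stabilizes.

f_1 = -4*p*q, LT = p*q.
f_2 = -5*p - 10*q - 4*r - 6, LT = p.
f_3 = -8/5*p - 4*r + 4, LT = p.

S(f_1,f_2): lcm = p*q. S = -2*q**2 - 4/5*q*r - 6/5*q.
  reduce S modulo (f_1, f_2, f_3):
  remainder -2*q**2 - 4/5*q*r - 6/5*q ≠ 0; add g_4 = -2*q**2 - 4/5*q*r - 6/5*q to the basis.

S(f_1,f_3): lcm = p*q. S = -5/2*q*r + 5/2*q.
  reduce S modulo (f_1, f_2, f_3, g_4):
  remainder -5/2*q*r + 5/2*q ≠ 0; add g_5 = -5/2*q*r + 5/2*q to the basis.

S(f_2,f_3): lcm = p. S = 2*q - 17/10*r + 37/10.
  reduce S modulo (f_1, f_2, f_3, g_4, g_5):
  remainder 2*q - 17/10*r + 37/10 ≠ 0; add g_6 = 2*q - 17/10*r + 37/10 to the basis.

S(f_1,g_6): lcm = p*q. S = 17/20*p*r - 37/20*p.
  reduce S modulo (f_1, f_2, f_3, g_4, g_5, g_6):
  remainder -17/25*r**2 + 54/25*r - 37/25 ≠ 0; add g_7 = -17/25*r**2 + 54/25*r - 37/25 to the basis.

The other S-polynomials (S(f_1,g_4), S(f_2,g_4), S(f_3,g_4), S(f_1,g_5), S(f_2,g_5), S(f_3,g_5), S(g_4,g_5), S(f_2,g_6), S(f_3,g_6), S(g_4,g_6), S(g_5,g_6), S(f_1,g_7), S(f_2,g_7), S(f_3,g_7), S(g_4,g_7), S(g_5,g_7), S(g_6,g_7)) all reduce to 0 modulo the current basis, so we have a Gröbner basis.
Inter-reduce: drop elements whose leading term is divisible by another's, tail-reduce, and make monic.

G = {r**2 - 54/17*r + 37/17, p + 5/2*r - 5/2, q - 17/20*r + 37/20}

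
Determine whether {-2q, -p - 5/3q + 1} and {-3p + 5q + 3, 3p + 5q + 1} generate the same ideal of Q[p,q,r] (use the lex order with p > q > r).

No, the ideals differ.

For a fixed monomial order, each ideal has a unique reduced Gröbner basis; comparing bases decides equality.
Buchberger on the first generating set:
f_1 = -2q, LT = q.
f_2 = -p - 5/3q + 1, LT = p.

The S-polynomials (S(f_1,f_2)) all reduce to 0 modulo the current basis, so we have a Gröbner basis.
Inter-reduce: drop elements whose leading term is divisible by another's, tail-reduce, and make monic.
Reduced Gröbner basis: {p - 1, q}.

Buchberger on the second generating set:
h_1 = -3p + 5q + 3, LT = p.
h_2 = 3p + 5q + 1, LT = p.

S(h_1,h_2): lcm = p. S = -10/3q - 4/3.
  leading term q: no divisor's leading term divides it; move -10/3q to the remainder.
  leading term 1: no divisor's leading term divides it; move -4/3 to the remainder.
  remainder -10/3q - 4/3 ≠ 0; add k_3 = -10/3q - 4/3 to the basis.

The other S-polynomials (S(h_1,k_3), S(h_2,k_3)) all reduce to 0 modulo the current basis, so we have a Gröbner basis.
Inter-reduce: drop elements whose leading term is divisible by another's, tail-reduce, and make monic.
Reduced Gröbner basis: {p - 1/3, q + 2/5}.

These differ, so the ideals are not equal.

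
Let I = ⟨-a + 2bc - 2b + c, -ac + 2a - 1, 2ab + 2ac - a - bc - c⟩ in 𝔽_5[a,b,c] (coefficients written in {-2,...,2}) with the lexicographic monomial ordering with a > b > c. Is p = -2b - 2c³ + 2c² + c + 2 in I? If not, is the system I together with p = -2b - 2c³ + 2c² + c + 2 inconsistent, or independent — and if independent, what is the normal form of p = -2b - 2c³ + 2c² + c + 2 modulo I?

First compute the reduced Gröbner basis of I by Buchberger's algorithm.
f_1 = -a + 2bc - 2b + c, LT = a.
f_2 = -ac + 2a - 1, LT = ac.
f_3 = 2ab + 2ac - a - bc - c, LT = ab.

S(f_1,f_2): lcm = ac. S = 2a - 2bc² + 2bc - c² - 1.
  reduce S modulo (f_1, f_2, f_3):
  remainder -2bc² + bc + b - c² + 2c - 1 ≠ 0; add h_4 = -2bc² + bc + b - c² + 2c - 1 to the basis.

S(f_1,f_3): lcm = ab. S = -ac - 2a - 2b²c + 2b² + 2bc - 2c.
  reduce S modulo (f_1, f_2, f_3, h_4):
  remainder -2b²c + 2b² - bc - 2b - c + 1 ≠ 0; add h_5 = -2b²c + 2b² - bc - 2b - c + 1 to the basis.

S(f_2,f_3): lcm = abc. S = -2ab - ac² - 2ac - 2bc² + b - 2c².
  reduce S modulo (f_1, f_2, f_3, h_4, h_5):
  remainder -2bc - c² - 2c - 2 ≠ 0; add h_6 = -2bc - c² - 2c - 2 to the basis.

S(f_3,h_4): lcm = abc². S = -2abc - 2ab + ac³ - ac² + ac + 2a + 2bc³ + 2c³.
  reduce S modulo (f_1, f_2, f_3, h_4, h_5, h_6):
  remainder b + c³ - 2c² - 2c - 2 ≠ 0; add h_7 = b + c³ - 2c² - 2c - 2 to the basis.

S(h_4,h_7): lcm = bc². S = 2bc + 2b - c⁵ + 2c⁴ + 2c³ - c - 2.
  reduce S modulo (f_1, f_2, f_3, h_4, h_5, h_6, h_7):
  remainder -c⁵ + 2c⁴ - 2c² + c ≠ 0; add h_8 = -c⁵ + 2c⁴ - 2c² + c to the basis.

S(h_5,h_7): lcm = b²c. S = -b² - bc⁴ + 2bc³ + 2bc² + b - 2c + 2.
  reduce S modulo (f_1, f_2, f_3, h_4, h_5, h_6, h_7, h_8):
  remainder -2c⁴ - c³ + c + 2 ≠ 0; add h_9 = -2c⁴ - c³ + c + 2 to the basis.

The other S-polynomials (S(f_1,h_4), S(f_2,h_4), S(f_1,h_5), S(f_2,h_5), S(f_3,h_5), S(h_4,h_5), S(f_1,h_6), S(f_2,h_6), S(f_3,h_6), S(h_4,h_6), S(h_5,h_6), S(f_1,h_7), S(f_2,h_7), S(f_3,h_7), S(h_6,h_7), S(f_1,h_8), S(f_2,h_8), S(f_3,h_8), S(h_4,h_8), S(h_5,h_8), S(h_6,h_8), S(h_7,h_8), S(f_1,h_9), S(f_2,h_9), S(f_3,h_9), S(h_4,h_9), S(h_5,h_9), S(h_6,h_9), S(h_7,h_9), S(h_8,h_9)) all reduce to 0 modulo the current basis, so we have a Gröbner basis.
Inter-reduce: drop elements whose leading term is divisible by another's, tail-reduce, and make monic.
Reduced Gröbner basis: {a - 2c³ + 1, b + c³ - 2c² - 2c - 2, c⁴ - 2c³ + 2c - 1}.
Label its elements g_1 = a - 2c³ + 1, g_2 = b + c³ - 2c² - 2c - 2, g_3 = c⁴ - 2c³ + 2c - 1.

Reduce p = -2b - 2c³ + 2c² + c + 2 modulo G:
  leading term b: subtract (-2)·g_2 from -2b - 2c³ + 2c² + c + 2 → -2c² + 2c - 2
  leading term c²: no divisor's leading term divides it; move -2c² to the remainder.
  leading term c: no divisor's leading term divides it; move 2c to the remainder.
  leading term 1: no divisor's leading term divides it; move -2 to the remainder.
  normal form = -2c² + 2c - 2.
The normal form is nonzero, so p ∉ I. Since p minus its normal form lies in I, I + (p) = I + (r) where r = -2c² + 2c - 2; decide whether this ideal is the whole ring.
Run Buchberger on G together with r (pairs among the g_i already reduce to 0 since G is a Gröbner basis):
g_1 = a - 2c³ + 1, LT = a.
g_2 = b + c³ - 2c² - 2c - 2, LT = b.
g_3 = c⁴ - 2c³ + 2c - 1, LT = c⁴.
r = -2c² + 2c - 2, LT = c².

S(g_3,r): lcm = c⁴. S = -c³ - c² + 2c - 1.
  reduce S modulo (g_1, g_2, g_3, r):
  remainder c + 1 ≠ 0; add m_5 = c + 1 to the basis.

S(r,m_5): lcm = c². S = -2c + 1.
  reduce S modulo (g_1, g_2, g_3, r, m_5):
  remainder -2 ≠ 0; add m_6 = -2 to the basis.

The other S-polynomials (S(g_1,g_2), S(g_1,g_3), S(g_1,r), S(g_2,g_3), S(g_2,r), S(g_1,m_5), S(g_2,m_5), S(g_3,m_5), S(g_1,m_6), S(g_2,m_6), S(g_3,m_6), S(r,m_6), S(m_5,m_6)) all reduce to 0 modulo the current basis, so we have a Gröbner basis.
Inter-reduce: drop elements whose leading term is divisible by another's, tail-reduce, and make monic.
Reduced Gröbner basis: {1}.
The reduced Gröbner basis of I + (p) is {1}: the ideal is the whole ring, so the enlarged system has no common solution — adjoining p is inconsistent.

Adjoining -2b - 2c³ + 2c² + c + 2 makes the ideal the whole ring: the system is inconsistent.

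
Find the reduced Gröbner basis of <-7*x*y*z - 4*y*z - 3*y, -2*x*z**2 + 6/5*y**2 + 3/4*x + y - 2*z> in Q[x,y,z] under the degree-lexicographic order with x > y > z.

f_1 = -7*x*y*z - 4*y*z - 3*y, LT = x*y*z.
f_2 = -2*x*z**2 + 6/5*y**2 + 3/4*x + y - 2*z, LT = x*z**2.

S(f_1,f_2): lcm = x*y*z**2. S = 3/5*y**3 + 4/7*y*z**2 + 3/8*x*y + 1/2*y**2 - 4/7*y*z.
  reduce S modulo (f_1, f_2):
  remainder 3/5*y**3 + 4/7*y*z**2 + 3/8*x*y + 1/2*y**2 - 4/7*y*z ≠ 0; add g_3 = 3/5*y**3 + 4/7*y*z**2 + 3/8*x*y + 1/2*y**2 - 4/7*y*z to the basis.

The other S-polynomials (S(f_1,g_3), S(f_2,g_3)) all reduce to 0 modulo the current basis, so we have a Gröbner basis.

G = {x*y*z + 4/7*y*z + 3/7*y, x*z**2 - 3/5*y**2 - 3/8*x - 1/2*y + z, y**3 + 20/21*y*z**2 + 5/8*x*y + 5/6*y**2 - 20/21*y*z}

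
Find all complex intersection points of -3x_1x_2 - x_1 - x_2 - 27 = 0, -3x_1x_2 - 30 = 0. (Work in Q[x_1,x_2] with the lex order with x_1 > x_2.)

{(5, -2), (-2, 5)}

Compute a lex Gröbner basis by Buchberger's algorithm.
f_1 = -3x_1x_2 - x_1 - x_2 - 27, LT = x_1x_2.
f_2 = -3x_1x_2 - 30, LT = x_1x_2.

S(f_1,f_2): lcm = x_1x_2. S = 1/3x_1 + 1/3x_2 - 1.
  leading term x_1: no divisor's leading term divides it; move 1/3x_1 to the remainder.
  leading term x_2: no divisor's leading term divides it; move 1/3x_2 to the remainder.
  leading term 1: no divisor's leading term divides it; move -1 to the remainder.
  remainder 1/3x_1 + 1/3x_2 - 1 ≠ 0; add h_3 = 1/3x_1 + 1/3x_2 - 1 to the basis.

S(f_1,h_3): lcm = x_1x_2. S = 1/3x_1 - x_2^2 + 10/3x_2 + 9.
  leading term x_1: subtract (1)·h_3 from 1/3x_1 - x_2^2 + 10/3x_2 + 9 → -x_2^2 + 3x_2 + 10
  leading term x_2^2: no divisor's leading term divides it; move -x_2^2 to the remainder.
  leading term x_2: no divisor's leading term divides it; move 3x_2 to the remainder.
  leading term 1: no divisor's leading term divides it; move 10 to the remainder.
  remainder -x_2^2 + 3x_2 + 10 ≠ 0; add h_4 = -x_2^2 + 3x_2 + 10 to the basis.

The other S-polynomials (S(f_2,h_3), S(f_1,h_4), S(f_2,h_4), S(h_3,h_4)) all reduce to 0 modulo the current basis, so we have a Gröbner basis.
Inter-reduce: drop elements whose leading term is divisible by another's, tail-reduce, and make monic.
Reduced Gröbner basis: {x_1 + x_2 - 3, x_2^2 - 3x_2 - 10}.

Since the basis is lex-ordered, x_2^2 - 3x_2 - 10 is univariate in x_2. Its roots are {-2, 5}. Back-substituting each root into the other basis elements fixes the other coordinates.
  x_2 = -2: the earlier basis element becomes x_1 - 5 = 0, giving x_1 = 5 — point (5, -2).
  x_2 = 5: the earlier basis element becomes x_1 + 2 = 0, giving x_1 = -2 — point (-2, 5).
Substituting each solution back into the original system confirms all equations vanish.
A lex Gröbner basis triangularizes the system, enabling back-substitution.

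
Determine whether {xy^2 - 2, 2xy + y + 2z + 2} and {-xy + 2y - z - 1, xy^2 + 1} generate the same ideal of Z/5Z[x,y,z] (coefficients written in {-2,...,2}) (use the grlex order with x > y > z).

No, the ideals differ.

For a fixed monomial order, each ideal has a unique reduced Gröbner basis; comparing bases decides equality.
Buchberger on the first generating set:
f_1 = xy^2 - 2, LT = xy^2.
f_2 = 2xy + y + 2z + 2, LT = xy.

S(f_1,f_2): lcm = xy^2. S = 2y^2 - yz - y - 2.
  reduce S modulo (f_1, f_2):
  remainder 2y^2 - yz - y - 2 ≠ 0; add g_3 = 2y^2 - yz - y - 2 to the basis.

S(f_1,g_3): lcm = xy^2. S = -2xyz - 2xy + x - 2.
  reduce S modulo (f_1, f_2, g_3):
  remainder yz + 2z^2 + x + y - z ≠ 0; add g_4 = yz + 2z^2 + x + y - z to the basis.

S(f_2,g_4): lcm = xyz. S = -2xz^2 - x^2 - xy + xz - 2yz + z^2 + z.
  reduce S modulo (f_1, f_2, g_3, g_4):
  remainder -2xz^2 - x^2 + xz + 2x + 1 ≠ 0; add g_5 = -2xz^2 - x^2 + xz + 2x + 1 to the basis.

The other S-polynomials (S(f_2,g_3), S(f_1,g_4), S(g_3,g_4), S(f_1,g_5), S(f_2,g_5), S(g_3,g_5), S(g_4,g_5)) all reduce to 0 modulo the current basis, so we have a Gröbner basis.
Inter-reduce: drop elements whose leading term is divisible by another's, tail-reduce, and make monic.
Reduced Gröbner basis: {xz^2 - 2x^2 + 2xz - x + 2, xy - 2y + z + 1, y^2 + z^2 - 2x + 2z - 1, yz + 2z^2 + x + y - z}.

Buchberger on the second generating set:
h_1 = -xy + 2y - z - 1, LT = xy.
h_2 = xy^2 + 1, LT = xy^2.

S(h_1,h_2): lcm = xy^2. S = -2y^2 + yz + y - 1.
  reduce S modulo (h_1, h_2):
  remainder -2y^2 + yz + y - 1 ≠ 0; add k_3 = -2y^2 + yz + y - 1 to the basis.

S(h_1,k_3): lcm = xy^2. S = -2xyz - 2xy - 2y^2 + yz + 2x + y.
  reduce S modulo (h_1, h_2, k_3):
  remainder yz + 2z^2 + 2x + y - z - 2 ≠ 0; add k_4 = yz + 2z^2 + 2x + y - z - 2 to the basis.

S(h_1,k_4): lcm = xyz. S = -2xz^2 - 2x^2 - xy + xz - 2yz + z^2 + 2x + z.
  reduce S modulo (h_1, h_2, k_3, k_4):
  remainder -2xz^2 - 2x^2 + xz + x + 2 ≠ 0; add k_5 = -2xz^2 - 2x^2 + xz + x + 2 to the basis.

The other S-polynomials (S(h_2,k_3), S(h_2,k_4), S(k_3,k_4), S(h_1,k_5), S(h_2,k_5), S(k_3,k_5), S(k_4,k_5)) all reduce to 0 modulo the current basis, so we have a Gröbner basis.
Inter-reduce: drop elements whose leading term is divisible by another's, tail-reduce, and make monic.
Reduced Gröbner basis: {xz^2 + x^2 + 2xz + 2x - 1, xy - 2y + z + 1, y^2 + z^2 + x + 2z + 2, yz + 2z^2 + 2x + y - z - 2}.

The bases are distinct; the ideals are different.
The choice of monomial ordering does not affect the verdict — as long as both bases are computed under the same ordering, their equality decides ideal equality.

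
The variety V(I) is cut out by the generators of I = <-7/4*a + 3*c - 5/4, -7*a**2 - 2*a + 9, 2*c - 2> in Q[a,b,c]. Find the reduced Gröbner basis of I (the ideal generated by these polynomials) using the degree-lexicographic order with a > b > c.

f_1 = -7/4*a + 3*c - 5/4, LT = a.
f_2 = -7*a**2 - 2*a + 9, LT = a**2.
f_3 = 2*c - 2, LT = c.

The S-polynomials (S(f_1,f_2), S(f_1,f_3), S(f_2,f_3)) all reduce to 0 modulo the current basis, so we have a Gröbner basis.
Inter-reduce: drop elements whose leading term is divisible by another's, tail-reduce, and make monic.

G = {a - 1, c - 1}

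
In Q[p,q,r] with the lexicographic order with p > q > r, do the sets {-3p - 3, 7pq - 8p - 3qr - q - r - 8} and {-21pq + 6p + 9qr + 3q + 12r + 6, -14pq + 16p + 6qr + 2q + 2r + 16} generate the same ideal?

Since reduced Gröbner bases are canonical representatives of ideals under a given ordering, it suffices to compute and compare them.
Buchberger on the first generating set:
f_1 = -3p - 3, LT = p.
f_2 = 7pq - 8p - 3qr - q - r - 8, LT = pq.

S(f_1,f_2): lcm = pq. S = 8/7p + 3/7qr + 8/7q + 1/7r + 8/7.
  leading term p: subtract (-8/21)·f_1 from 8/7p + 3/7qr + 8/7q + 1/7r + 8/7 → 3/7qr + 8/7q + 1/7r
  leading term qr: no divisor's leading term divides it; move 3/7qr to the remainder.
  leading term q: no divisor's leading term divides it; move 8/7q to the remainder.
  leading term r: no divisor's leading term divides it; move 1/7r to the remainder.
  remainder 3/7qr + 8/7q + 1/7r ≠ 0; add g_3 = 3/7qr + 8/7q + 1/7r to the basis.

The other S-polynomials (S(f_1,g_3), S(f_2,g_3)) all reduce to 0 modulo the current basis, so we have a Gröbner basis.
Inter-reduce: drop elements whose leading term is divisible by another's, tail-reduce, and make monic.
Reduced Gröbner basis: {p + 1, qr + 8/3q + 1/3r}.

Buchberger on the second generating set:
h_1 = -21pq + 6p + 9qr + 3q + 12r + 6, LT = pq.
h_2 = -14pq + 16p + 6qr + 2q + 2r + 16, LT = pq.

S(h_1,h_2): lcm = pq. S = 6/7p - 3/7r + 6/7.
  leading term p: no divisor's leading term divides it; move 6/7p to the remainder.
  leading term r: no divisor's leading term divides it; move -3/7r to the remainder.
  leading term 1: no divisor's leading term divides it; move 6/7 to the remainder.
  remainder 6/7p - 3/7r + 6/7 ≠ 0; add k_3 = 6/7p - 3/7r + 6/7 to the basis.

S(h_1,k_3): lcm = pq. S = -2/7p + 1/14qr - 8/7q - 4/7r - 2/7.
  leading term p: subtract (-1/3)·k_3 from -2/7p + 1/14qr - 8/7q - 4/7r - 2/7 → 1/14qr - 8/7q - 5/7r
  leading term qr: no divisor's leading term divides it; move 1/14qr to the remainder.
  leading term q: no divisor's leading term divides it; move -8/7q to the remainder.
  leading term r: no divisor's leading term divides it; move -5/7r to the remainder.
  remainder 1/14qr - 8/7q - 5/7r ≠ 0; add k_4 = 1/14qr - 8/7q - 5/7r to the basis.

The other S-polynomials (S(h_2,k_3), S(h_1,k_4), S(h_2,k_4), S(k_3,k_4)) all reduce to 0 modulo the current basis, so we have a Gröbner basis.
Inter-reduce: drop elements whose leading term is divisible by another's, tail-reduce, and make monic.
Reduced Gröbner basis: {p - 1/2r + 1, qr - 16q - 10r}.

These differ, so the ideals are not equal.

No, the ideals differ.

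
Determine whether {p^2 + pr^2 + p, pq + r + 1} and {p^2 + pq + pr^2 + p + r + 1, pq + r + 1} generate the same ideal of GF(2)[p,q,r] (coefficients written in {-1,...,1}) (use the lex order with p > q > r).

Yes, the ideals are equal.

Two ideals are equal iff their reduced Gröbner bases coincide (the reduced basis is unique for a fixed ordering).
Buchberger on the first generating set:
f_1 = p^2 + pr^2 + p, LT = p^2.
f_2 = pq + r + 1, LT = pq.

S(f_1,f_2): lcm = p^2q. S = pqr^2 + pq + pr + p.
  leading term pqr^2: subtract (r^2)·f_2 from pqr^2 + pq + pr + p → pq + pr + p + r^3 + r^2
  leading term pq: subtract (1)·f_2 from pq + pr + p + r^3 + r^2 → pr + p + r^3 + r^2 + r + 1
  leading term pr: no divisor's leading term divides it; move pr to the remainder.
  leading term p: no divisor's leading term divides it; move p to the remainder.
  leading term r^3: no divisor's leading term divides it; move r^3 to the remainder.
  leading term r^2: no divisor's leading term divides it; move r^2 to the remainder.
  leading term r: no divisor's leading term divides it; move r to the remainder.
  leading term 1: no divisor's leading term divides it; move 1 to the remainder.
  remainder pr + p + r^3 + r^2 + r + 1 ≠ 0; add g_3 = pr + p + r^3 + r^2 + r + 1 to the basis.

S(f_1,g_3): lcm = p^2r. S = p^2 + pr^2 + p.
  leading term p^2: subtract (1)·f_1 from p^2 + pr^2 + p → 0
  remainder 0.

S(f_2,g_3): lcm = pqr. S = pq + qr^3 + qr^2 + qr + q + r^2 + r.
  leading term pq: subtract (1)·f_2 from pq + qr^3 + qr^2 + qr + q + r^2 + r → qr^3 + qr^2 + qr + q + r^2 + 1
  leading term qr^3: no divisor's leading term divides it; move qr^3 to the remainder.
  leading term qr^2: no divisor's leading term divides it; move qr^2 to the remainder.
  leading term qr: no divisor's leading term divides it; move qr to the remainder.
  leading term q: no divisor's leading term divides it; move q to the remainder.
  leading term r^2: no divisor's leading term divides it; move r^2 to the remainder.
  leading term 1: no divisor's leading term divides it; move 1 to the remainder.
  remainder qr^3 + qr^2 + qr + q + r^2 + 1 ≠ 0; add g_4 = qr^3 + qr^2 + qr + q + r^2 + 1 to the basis.

S(f_1,g_4): leading monomials are coprime, so the S-polynomial reduces to 0 (Buchberger's first criterion).
S(f_2,g_4): lcm = pqr^3. S = pqr^2 + pqr + pq + pr^2 + p + r^4 + r^3.
  leading term pqr^2: subtract (r^2)·f_2 from pqr^2 + pqr + pq + pr^2 + p + r^4 + r^3 → pqr + pq + pr^2 + p + r^4 + r^2
  leading term pqr: subtract (r)·f_2 from pqr + pq + pr^2 + p + r^4 + r^2 → pq + pr^2 + p + r^4 + r
  leading term pq: subtract (1)·f_2 from pq + pr^2 + p + r^4 + r → pr^2 + p + r^4 + 1
  leading term pr^2: subtract (r)·g_3 from pr^2 + p + r^4 + 1 → pr + p + r^3 + r^2 + r + 1
  leading term pr: subtract (1)·g_3 from pr + p + r^3 + r^2 + r + 1 → 0
  remainder 0.

S(g_3,g_4): lcm = pqr^3. S = pqr + pq + pr^2 + p + qr^5 + qr^4 + qr^3 + qr^2.
  leading term pqr: subtract (r)·f_2 from pqr + pq + pr^2 + p + qr^5 + qr^4 + qr^3 + qr^2 → pq + pr^2 + p + qr^5 + qr^4 + qr^3 + qr^2 + r^2 + r
  leading term pq: subtract (1)·f_2 from pq + pr^2 + p + qr^5 + qr^4 + qr^3 + qr^2 + r^2 + r → pr^2 + p + qr^5 + qr^4 + qr^3 + qr^2 + r^2 + 1
  leading term pr^2: subtract (r)·g_3 from pr^2 + p + qr^5 + qr^4 + qr^3 + qr^2 + r^2 + 1 → pr + p + qr^5 + qr^4 + qr^3 + qr^2 + r^4 + r^3 + r + 1
  leading term pr: subtract (1)·g_3 from pr + p + qr^5 + qr^4 + qr^3 + qr^2 + r^4 + r^3 + r + 1 → qr^5 + qr^4 + qr^3 + qr^2 + r^4 + r^2
  leading term qr^5: subtract (r^2)·g_4 from qr^5 + qr^4 + qr^3 + qr^2 + r^4 + r^2 → 0
  remainder 0.

Every S-polynomial of the final basis reduces to 0, so we have a Gröbner basis.
Inter-reduce: drop elements whose leading term is divisible by another's, tail-reduce, and make monic.
Reduced Gröbner basis: {p^2 + r^4 + 1, pq + r + 1, pr + p + r^3 + r^2 + r + 1, qr^3 + qr^2 + qr + q + r^2 + 1}.

Buchberger on the second generating set:
h_1 = p^2 + pq + pr^2 + p + r + 1, LT = p^2.
h_2 = pq + r + 1, LT = pq.

S(h_1,h_2): lcm = p^2q. S = pq^2 + pqr^2 + pq + pr + p + qr + q.
  leading term pq^2: subtract (q)·h_2 from pq^2 + pqr^2 + pq + pr + p + qr + q → pqr^2 + pq + pr + p
  leading term pqr^2: subtract (r^2)·h_2 from pqr^2 + pq + pr + p → pq + pr + p + r^3 + r^2
  leading term pq: subtract (1)·h_2 from pq + pr + p + r^3 + r^2 → pr + p + r^3 + r^2 + r + 1
  leading term pr: no divisor's leading term divides it; move pr to the remainder.
  leading term p: no divisor's leading term divides it; move p to the remainder.
  leading term r^3: no divisor's leading term divides it; move r^3 to the remainder.
  leading term r^2: no divisor's leading term divides it; move r^2 to the remainder.
  leading term r: no divisor's leading term divides it; move r to the remainder.
  leading term 1: no divisor's leading term divides it; move 1 to the remainder.
  remainder pr + p + r^3 + r^2 + r + 1 ≠ 0; add k_3 = pr + p + r^3 + r^2 + r + 1 to the basis.

S(h_1,k_3): lcm = p^2r. S = p^2 + pqr + pr^2 + p + r^2 + r.
  leading term p^2: subtract (1)·h_1 from p^2 + pqr + pr^2 + p + r^2 + r → pqr + pq + r^2 + 1
  leading term pqr: subtract (r)·h_2 from pqr + pq + r^2 + 1 → pq + r + 1
  leading term pq: subtract (1)·h_2 from pq + r + 1 → 0
  remainder 0.

S(h_2,k_3): lcm = pqr. S = pq + qr^3 + qr^2 + qr + q + r^2 + r.
  leading term pq: subtract (1)·h_2 from pq + qr^3 + qr^2 + qr + q + r^2 + r → qr^3 + qr^2 + qr + q + r^2 + 1
  leading term qr^3: no divisor's leading term divides it; move qr^3 to the remainder.
  leading term qr^2: no divisor's leading term divides it; move qr^2 to the remainder.
  leading term qr: no divisor's leading term divides it; move qr to the remainder.
  leading term q: no divisor's leading term divides it; move q to the remainder.
  leading term r^2: no divisor's leading term divides it; move r^2 to the remainder.
  leading term 1: no divisor's leading term divides it; move 1 to the remainder.
  remainder qr^3 + qr^2 + qr + q + r^2 + 1 ≠ 0; add k_4 = qr^3 + qr^2 + qr + q + r^2 + 1 to the basis.

S(h_1,k_4): leading monomials are coprime, so the S-polynomial reduces to 0 (Buchberger's first criterion).
S(h_2,k_4): lcm = pqr^3. S = pqr^2 + pqr + pq + pr^2 + p + r^4 + r^3.
  leading term pqr^2: subtract (r^2)·h_2 from pqr^2 + pqr + pq + pr^2 + p + r^4 + r^3 → pqr + pq + pr^2 + p + r^4 + r^2
  leading term pqr: subtract (r)·h_2 from pqr + pq + pr^2 + p + r^4 + r^2 → pq + pr^2 + p + r^4 + r
  leading term pq: subtract (1)·h_2 from pq + pr^2 + p + r^4 + r → pr^2 + p + r^4 + 1
  leading term pr^2: subtract (r)·k_3 from pr^2 + p + r^4 + 1 → pr + p + r^3 + r^2 + r + 1
  leading term pr: subtract (1)·k_3 from pr + p + r^3 + r^2 + r + 1 → 0
  remainder 0.

S(k_3,k_4): lcm = pqr^3. S = pqr + pq + pr^2 + p + qr^5 + qr^4 + qr^3 + qr^2.
  leading term pqr: subtract (r)·h_2 from pqr + pq + pr^2 + p + qr^5 + qr^4 + qr^3 + qr^2 → pq + pr^2 + p + qr^5 + qr^4 + qr^3 + qr^2 + r^2 + r
  leading term pq: subtract (1)·h_2 from pq + pr^2 + p + qr^5 + qr^4 + qr^3 + qr^2 + r^2 + r → pr^2 + p + qr^5 + qr^4 + qr^3 + qr^2 + r^2 + 1
  leading term pr^2: subtract (r)·k_3 from pr^2 + p + qr^5 + qr^4 + qr^3 + qr^2 + r^2 + 1 → pr + p + qr^5 + qr^4 + qr^3 + qr^2 + r^4 + r^3 + r + 1
  leading term pr: subtract (1)·k_3 from pr + p + qr^5 + qr^4 + qr^3 + qr^2 + r^4 + r^3 + r + 1 → qr^5 + qr^4 + qr^3 + qr^2 + r^4 + r^2
  leading term qr^5: subtract (r^2)·k_4 from qr^5 + qr^4 + qr^3 + qr^2 + r^4 + r^2 → 0
  remainder 0.

Every S-polynomial of the final basis reduces to 0, so we have a Gröbner basis.
Inter-reduce: drop elements whose leading term is divisible by another's, tail-reduce, and make monic.
Reduced Gröbner basis: {p^2 + r^4 + 1, pq + r + 1, pr + p + r^3 + r^2 + r + 1, qr^3 + qr^2 + qr + q + r^2 + 1}.

These coincide, so the ideals are equal.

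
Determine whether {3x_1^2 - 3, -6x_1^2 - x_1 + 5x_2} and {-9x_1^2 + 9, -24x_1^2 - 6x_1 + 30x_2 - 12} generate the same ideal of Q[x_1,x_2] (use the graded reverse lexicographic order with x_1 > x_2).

Yes, the ideals are equal.

Equality of ideals is decidable: compute both reduced Gröbner bases (unique for the ordering) and check whether they agree.
Buchberger on the first generating set:
f_1 = 3x_1^2 - 3, LT = x_1^2.
f_2 = -6x_1^2 - x_1 + 5x_2, LT = x_1^2.

S(f_1,f_2): lcm = x_1^2. S = -1/6x_1 + 5/6x_2 - 1.
  reduce S modulo (f_1, f_2):
  remainder -1/6x_1 + 5/6x_2 - 1 ≠ 0; add g_3 = -1/6x_1 + 5/6x_2 - 1 to the basis.

S(f_1,g_3): lcm = x_1^2. S = 5x_1x_2 - 6x_1 - 1.
  reduce S modulo (f_1, f_2, g_3):
  remainder 25x_2^2 - 60x_2 + 35 ≠ 0; add g_4 = 25x_2^2 - 60x_2 + 35 to the basis.

The other S-polynomials (S(f_2,g_3), S(f_1,g_4), S(f_2,g_4), S(g_3,g_4)) all reduce to 0 modulo the current basis, so we have a Gröbner basis.
Inter-reduce: drop elements whose leading term is divisible by another's, tail-reduce, and make monic.
Reduced Gröbner basis: {x_2^2 - 12/5x_2 + 7/5, x_1 - 5x_2 + 6}.

Buchberger on the second generating set:
h_1 = -9x_1^2 + 9, LT = x_1^2.
h_2 = -24x_1^2 - 6x_1 + 30x_2 - 12, LT = x_1^2.

S(h_1,h_2): lcm = x_1^2. S = -1/4x_1 + 5/4x_2 - 3/2.
  reduce S modulo (h_1, h_2):
  remainder -1/4x_1 + 5/4x_2 - 3/2 ≠ 0; add k_3 = -1/4x_1 + 5/4x_2 - 3/2 to the basis.

S(h_1,k_3): lcm = x_1^2. S = 5x_1x_2 - 6x_1 - 1.
  reduce S modulo (h_1, h_2, k_3):
  remainder 25x_2^2 - 60x_2 + 35 ≠ 0; add k_4 = 25x_2^2 - 60x_2 + 35 to the basis.

The other S-polynomials (S(h_2,k_3), S(h_1,k_4), S(h_2,k_4), S(k_3,k_4)) all reduce to 0 modulo the current basis, so we have a Gröbner basis.
Inter-reduce: drop elements whose leading term is divisible by another's, tail-reduce, and make monic.
Reduced Gröbner basis: {x_2^2 - 12/5x_2 + 7/5, x_1 - 5x_2 + 6}.

These coincide, so the ideals are equal.
The choice of monomial ordering does not affect the verdict — as long as both bases are computed under the same ordering, their equality decides ideal equality.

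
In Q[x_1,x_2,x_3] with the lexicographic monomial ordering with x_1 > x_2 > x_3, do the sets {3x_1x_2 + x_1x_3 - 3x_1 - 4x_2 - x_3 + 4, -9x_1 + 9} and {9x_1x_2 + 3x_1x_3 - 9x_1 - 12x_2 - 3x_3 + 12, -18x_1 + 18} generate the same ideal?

For a fixed monomial order, each ideal has a unique reduced Gröbner basis; comparing bases decides equality.
Buchberger on the first generating set:
f_1 = 3x_1x_2 + x_1x_3 - 3x_1 - 4x_2 - x_3 + 4, LT = x_1x_2.
f_2 = -9x_1 + 9, LT = x_1.

S(f_1,f_2): lcm = x_1x_2. S = 1/3x_1x_3 - x_1 - 1/3x_2 - 1/3x_3 + 4/3.
  leading term x_1x_3: subtract (-1/27x_3)·f_2 from 1/3x_1x_3 - x_1 - 1/3x_2 - 1/3x_3 + 4/3 → -x_1 - 1/3x_2 + 4/3
  leading term x_1: subtract (1/9)·f_2 from -x_1 - 1/3x_2 + 4/3 → -1/3x_2 + 1/3
  leading term x_2: no divisor's leading term divides it; move -1/3x_2 to the remainder.
  leading term 1: no divisor's leading term divides it; move 1/3 to the remainder.
  remainder -1/3x_2 + 1/3 ≠ 0; add g_3 = -1/3x_2 + 1/3 to the basis.

S(f_1,g_3): lcm = x_1x_2. S = 1/3x_1x_3 - 4/3x_2 - 1/3x_3 + 4/3.
  leading term x_1x_3: subtract (-1/27x_3)·f_2 from 1/3x_1x_3 - 4/3x_2 - 1/3x_3 + 4/3 → -4/3x_2 + 4/3
  leading term x_2: subtract (4)·g_3 from -4/3x_2 + 4/3 → 0
  remainder 0.

S(f_2,g_3): leading monomials are coprime, so the S-polynomial reduces to 0 (Buchberger's first criterion).
Every S-polynomial of the final basis reduces to 0, so we have a Gröbner basis.
Inter-reduce: drop elements whose leading term is divisible by another's, tail-reduce, and make monic.
Reduced Gröbner basis: {x_1 - 1, x_2 - 1}.

Buchberger on the second generating set:
h_1 = 9x_1x_2 + 3x_1x_3 - 9x_1 - 12x_2 - 3x_3 + 12, LT = x_1x_2.
h_2 = -18x_1 + 18, LT = x_1.

S(h_1,h_2): lcm = x_1x_2. S = 1/3x_1x_3 - x_1 - 1/3x_2 - 1/3x_3 + 4/3.
  leading term x_1x_3: subtract (-1/54x_3)·h_2 from 1/3x_1x_3 - x_1 - 1/3x_2 - 1/3x_3 + 4/3 → -x_1 - 1/3x_2 + 4/3
  leading term x_1: subtract (1/18)·h_2 from -x_1 - 1/3x_2 + 4/3 → -1/3x_2 + 1/3
  leading term x_2: no divisor's leading term divides it; move -1/3x_2 to the remainder.
  leading term 1: no divisor's leading term divides it; move 1/3 to the remainder.
  remainder -1/3x_2 + 1/3 ≠ 0; add k_3 = -1/3x_2 + 1/3 to the basis.

S(h_1,k_3): lcm = x_1x_2. S = 1/3x_1x_3 - 4/3x_2 - 1/3x_3 + 4/3.
  leading term x_1x_3: subtract (-1/54x_3)·h_2 from 1/3x_1x_3 - 4/3x_2 - 1/3x_3 + 4/3 → -4/3x_2 + 4/3
  leading term x_2: subtract (4)·k_3 from -4/3x_2 + 4/3 → 0
  remainder 0.

S(h_2,k_3): leading monomials are coprime, so the S-polynomial reduces to 0 (Buchberger's first criterion).
Every S-polynomial of the final basis reduces to 0, so we have a Gröbner basis.
Inter-reduce: drop elements whose leading term is divisible by another's, tail-reduce, and make monic.
Reduced Gröbner basis: {x_1 - 1, x_2 - 1}.

Same reduced basis, so the two generating sets span the same ideal.
The choice of monomial ordering does not affect the verdict — as long as both bases are computed under the same ordering, their equality decides ideal equality.

Yes, the ideals are equal.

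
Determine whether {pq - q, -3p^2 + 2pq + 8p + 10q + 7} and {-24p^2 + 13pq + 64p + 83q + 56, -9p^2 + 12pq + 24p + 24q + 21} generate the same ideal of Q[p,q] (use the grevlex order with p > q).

Yes, the ideals are equal.

Two ideals are equal iff their reduced Gröbner bases coincide (the reduced basis is unique for a fixed ordering).
Buchberger on the first generating set:
f_1 = pq - q, LT = pq.
f_2 = -3p^2 + 2pq + 8p + 10q + 7, LT = p^2.

S(f_1,f_2): lcm = p^2q. S = 2/3pq^2 + 5/3pq + 10/3q^2 + 7/3q.
  leading term pq^2: subtract (2/3q)·f_1 from 2/3pq^2 + 5/3pq + 10/3q^2 + 7/3q → 5/3pq + 4q^2 + 7/3q
  leading term pq: subtract (5/3)·f_1 from 5/3pq + 4q^2 + 7/3q → 4q^2 + 4q
  leading term q^2: no divisor's leading term divides it; move 4q^2 to the remainder.
  leading term q: no divisor's leading term divides it; move 4q to the remainder.
  remainder 4q^2 + 4q ≠ 0; add g_3 = 4q^2 + 4q to the basis.

The other S-polynomials (S(f_1,g_3), S(f_2,g_3)) all reduce to 0 modulo the current basis, so we have a Gröbner basis.
Inter-reduce: drop elements whose leading term is divisible by another's, tail-reduce, and make monic.
Reduced Gröbner basis: {p^2 - 8/3p - 4q - 7/3, pq - q, q^2 + q}.

Buchberger on the second generating set:
h_1 = -24p^2 + 13pq + 64p + 83q + 56, LT = p^2.
h_2 = -9p^2 + 12pq + 24p + 24q + 21, LT = p^2.

S(h_1,h_2): lcm = p^2. S = 19/24pq - 19/24q.
  leading term pq: no divisor's leading term divides it; move 19/24pq to the remainder.
  leading term q: no divisor's leading term divides it; move -19/24q to the remainder.
  remainder 19/24pq - 19/24q ≠ 0; add k_3 = 19/24pq - 19/24q to the basis.

S(h_1,k_3): lcm = p^2q. S = -13/24pq^2 - 5/3pq - 83/24q^2 - 7/3q.
  leading term pq^2: subtract (-13/19q)·k_3 from -13/24pq^2 - 5/3pq - 83/24q^2 - 7/3q → -5/3pq - 4q^2 - 7/3q
  leading term pq: subtract (-40/19)·k_3 from -5/3pq - 4q^2 - 7/3q → -4q^2 - 4q
  leading term q^2: no divisor's leading term divides it; move -4q^2 to the remainder.
  leading term q: no divisor's leading term divides it; move -4q to the remainder.
  remainder -4q^2 - 4q ≠ 0; add k_4 = -4q^2 - 4q to the basis.

The other S-polynomials (S(h_2,k_3), S(h_1,k_4), S(h_2,k_4), S(k_3,k_4)) all reduce to 0 modulo the current basis, so we have a Gröbner basis.
Inter-reduce: drop elements whose leading term is divisible by another's, tail-reduce, and make monic.
Reduced Gröbner basis: {p^2 - 8/3p - 4q - 7/3, pq - q, q^2 + q}.

These coincide, so the ideals are equal.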